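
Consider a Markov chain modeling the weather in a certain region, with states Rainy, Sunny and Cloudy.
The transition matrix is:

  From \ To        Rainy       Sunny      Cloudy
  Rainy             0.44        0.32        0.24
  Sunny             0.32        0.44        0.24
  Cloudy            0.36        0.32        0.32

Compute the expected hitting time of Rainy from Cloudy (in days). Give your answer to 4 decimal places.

2.8947

Let t(s) be the expected number of days to first reach Rainy from state s, with t(Rainy) = 0. Conditioning on the first day:
t(Sunny) = 1 + 0.44·t(Sunny) + 0.24·t(Cloudy)
t(Cloudy) = 1 + 0.32·t(Sunny) + 0.32·t(Cloudy)
Solving: t(Sunny) = 3.0263, t(Cloudy) = 2.8947.
Expected days from Cloudy to Rainy: 2.8947.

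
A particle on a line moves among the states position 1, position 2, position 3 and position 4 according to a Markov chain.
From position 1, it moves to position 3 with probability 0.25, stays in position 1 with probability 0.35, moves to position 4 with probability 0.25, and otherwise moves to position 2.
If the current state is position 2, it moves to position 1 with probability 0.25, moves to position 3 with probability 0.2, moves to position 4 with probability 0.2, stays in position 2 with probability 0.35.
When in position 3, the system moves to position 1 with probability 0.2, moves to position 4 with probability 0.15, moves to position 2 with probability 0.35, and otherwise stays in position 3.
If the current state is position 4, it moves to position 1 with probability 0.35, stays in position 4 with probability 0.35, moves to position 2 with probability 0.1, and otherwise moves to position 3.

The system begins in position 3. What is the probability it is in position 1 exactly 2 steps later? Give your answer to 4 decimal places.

0.2700

Propagate the distribution vector 2 steps from position 3.
After 0 steps: (0.0000, 0.0000, 1.0000, 0.0000)
After 1 step: (0.2000, 0.3500, 0.3000, 0.1500)
After 2 steps: (0.2700, 0.2725, 0.2400, 0.2175)
P(in position 1 after 2 steps) = 0.2700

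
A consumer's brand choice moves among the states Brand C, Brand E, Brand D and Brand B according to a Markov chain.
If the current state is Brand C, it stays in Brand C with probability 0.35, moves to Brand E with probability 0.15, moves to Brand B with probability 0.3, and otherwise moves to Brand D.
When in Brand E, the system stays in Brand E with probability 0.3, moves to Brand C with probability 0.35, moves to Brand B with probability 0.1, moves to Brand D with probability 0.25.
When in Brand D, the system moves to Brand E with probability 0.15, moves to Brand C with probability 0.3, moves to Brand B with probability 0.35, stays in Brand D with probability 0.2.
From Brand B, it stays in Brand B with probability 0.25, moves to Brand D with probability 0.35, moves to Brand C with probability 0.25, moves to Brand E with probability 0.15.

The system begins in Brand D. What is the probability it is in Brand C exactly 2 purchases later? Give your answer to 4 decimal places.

0.3050

Propagate the distribution vector 2 purchases from Brand D.
After 0 purchases: (0.0000, 0.0000, 1.0000, 0.0000)
After 1 purchase: (0.3000, 0.1500, 0.2000, 0.3500)
After 2 purchases: (0.3050, 0.1725, 0.2600, 0.2625)
P(in Brand C after 2 purchases) = 0.3050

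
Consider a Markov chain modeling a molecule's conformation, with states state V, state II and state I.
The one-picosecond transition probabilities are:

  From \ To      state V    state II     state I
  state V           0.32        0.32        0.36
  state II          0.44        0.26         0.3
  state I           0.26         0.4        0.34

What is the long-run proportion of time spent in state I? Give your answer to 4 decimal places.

Let the stationary distribution be π with π = πP and π_1 + π_2 + π_3 = 1.
π_1 = 0.32·π_1 + 0.44·π_2 + 0.26·π_3
π_2 = 0.32·π_1 + 0.26·π_2 + 0.4·π_3
Solving with the normalization constraint gives π = (0.3392, 0.3271, 0.3337).
So the stationary probability of state I is 0.3337.

0.3337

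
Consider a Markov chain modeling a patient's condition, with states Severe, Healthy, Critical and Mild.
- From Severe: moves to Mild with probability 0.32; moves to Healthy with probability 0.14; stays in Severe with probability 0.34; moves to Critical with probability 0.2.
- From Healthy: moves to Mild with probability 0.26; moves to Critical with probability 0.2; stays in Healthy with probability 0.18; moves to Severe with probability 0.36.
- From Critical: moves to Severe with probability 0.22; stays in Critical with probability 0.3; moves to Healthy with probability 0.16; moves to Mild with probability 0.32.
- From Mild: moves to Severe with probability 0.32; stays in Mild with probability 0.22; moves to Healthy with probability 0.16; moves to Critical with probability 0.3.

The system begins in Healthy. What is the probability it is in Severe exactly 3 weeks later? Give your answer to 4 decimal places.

0.3079

Propagate the distribution vector 3 weeks from Healthy.
After 0 weeks: (0.0000, 1.0000, 0.0000, 0.0000)
After 1 week: (0.3600, 0.1800, 0.2000, 0.2600)
After 2 weeks: (0.3144, 0.1564, 0.2460, 0.2832)
After 3 weeks: (0.3079, 0.1568, 0.2529, 0.2823)
P(in Severe after 3 weeks) = 0.3079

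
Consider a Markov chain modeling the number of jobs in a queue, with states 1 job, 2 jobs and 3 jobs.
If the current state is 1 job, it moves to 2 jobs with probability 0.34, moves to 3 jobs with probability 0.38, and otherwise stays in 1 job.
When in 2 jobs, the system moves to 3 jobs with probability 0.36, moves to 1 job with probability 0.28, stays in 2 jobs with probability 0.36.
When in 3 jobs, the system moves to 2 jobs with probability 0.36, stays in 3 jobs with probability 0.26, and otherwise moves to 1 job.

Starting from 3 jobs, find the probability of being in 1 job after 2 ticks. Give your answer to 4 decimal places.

Sum over the intermediate state after 1 tick:
P = P(3 jobs→1 job)·P(1 job→1 job) + P(3 jobs→2 jobs)·P(2 jobs→1 job) + P(3 jobs→3 jobs)·P(3 jobs→1 job)
  = 0.38×0.28 + 0.36×0.28 + 0.26×0.38
  = 0.1064 + 0.1008 + 0.0988 = 0.3060

0.3060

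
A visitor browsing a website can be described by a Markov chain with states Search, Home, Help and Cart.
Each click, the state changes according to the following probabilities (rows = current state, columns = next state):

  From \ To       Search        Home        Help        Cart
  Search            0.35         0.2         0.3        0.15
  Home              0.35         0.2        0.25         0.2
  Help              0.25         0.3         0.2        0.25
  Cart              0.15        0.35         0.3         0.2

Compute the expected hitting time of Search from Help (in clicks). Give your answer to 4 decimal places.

3.9088

Let t(s) be the expected number of clicks to first reach Search from state s, with t(Search) = 0. Conditioning on the first click:
t(Home) = 1 + 0.2·t(Home) + 0.25·t(Help) + 0.2·t(Cart)
t(Help) = 1 + 0.3·t(Home) + 0.2·t(Help) + 0.25·t(Cart)
t(Cart) = 1 + 0.35·t(Home) + 0.3·t(Help) + 0.2·t(Cart)
Solving: t(Home) = 3.5374, t(Help) = 3.9088, t(Cart) = 4.2634.
Expected clicks from Help to Search: 3.9088.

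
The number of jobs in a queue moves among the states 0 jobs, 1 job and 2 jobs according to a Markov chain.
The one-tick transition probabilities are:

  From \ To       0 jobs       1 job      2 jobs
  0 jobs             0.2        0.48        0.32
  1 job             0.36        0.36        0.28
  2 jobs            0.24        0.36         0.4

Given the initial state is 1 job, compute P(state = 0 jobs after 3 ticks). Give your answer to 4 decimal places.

Propagate the distribution vector 3 ticks from 1 job.
After 0 ticks: (0.0000, 1.0000, 0.0000)
After 1 tick: (0.3600, 0.3600, 0.2800)
After 2 ticks: (0.2688, 0.4032, 0.3280)
After 3 ticks: (0.2776, 0.3923, 0.3301)
P(in 0 jobs after 3 ticks) = 0.2776

0.2776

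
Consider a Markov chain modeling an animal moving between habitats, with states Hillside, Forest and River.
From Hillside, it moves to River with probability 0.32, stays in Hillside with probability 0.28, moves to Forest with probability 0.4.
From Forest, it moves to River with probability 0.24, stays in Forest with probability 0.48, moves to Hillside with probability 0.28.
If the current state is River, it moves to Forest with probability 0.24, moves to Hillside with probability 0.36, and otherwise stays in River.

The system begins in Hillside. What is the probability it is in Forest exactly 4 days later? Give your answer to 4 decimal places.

Propagate the distribution vector 4 days from Hillside.
After 0 days: (1.0000, 0.0000, 0.0000)
After 1 day: (0.2800, 0.4000, 0.3200)
After 2 days: (0.3056, 0.3808, 0.3136)
After 3 days: (0.3051, 0.3803, 0.3146)
After 4 days: (0.3052, 0.3801, 0.3147)
P(in Forest after 4 days) = 0.3801

0.3801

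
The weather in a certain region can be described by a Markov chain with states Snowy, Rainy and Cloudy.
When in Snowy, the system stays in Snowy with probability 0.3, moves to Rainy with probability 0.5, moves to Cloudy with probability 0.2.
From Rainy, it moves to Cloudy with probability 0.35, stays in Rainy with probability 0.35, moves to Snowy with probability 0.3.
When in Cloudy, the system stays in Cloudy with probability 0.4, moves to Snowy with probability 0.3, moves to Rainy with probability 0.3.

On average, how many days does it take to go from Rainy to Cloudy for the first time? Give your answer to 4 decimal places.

Let t(s) be the expected number of days to first reach Cloudy from state s, with t(Cloudy) = 0. Conditioning on the first day:
t(Snowy) = 1 + 0.3·t(Snowy) + 0.5·t(Rainy)
t(Rainy) = 1 + 0.3·t(Snowy) + 0.35·t(Rainy)
Solving: t(Snowy) = 3.7705, t(Rainy) = 3.2787.
Expected days from Rainy to Cloudy: 3.2787.

3.2787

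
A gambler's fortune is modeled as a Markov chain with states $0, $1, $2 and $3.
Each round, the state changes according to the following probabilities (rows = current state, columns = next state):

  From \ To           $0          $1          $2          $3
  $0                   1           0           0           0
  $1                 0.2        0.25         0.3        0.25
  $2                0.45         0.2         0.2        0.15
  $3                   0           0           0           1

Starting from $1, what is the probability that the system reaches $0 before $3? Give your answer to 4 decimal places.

0.5463

Let h(s) be the probability of absorption at $0 starting from transient state s. Then h($0) = 1 and h($3) = 0. By first-step analysis:
h($1) = 0.2·1 + 0.25·h($1) + 0.3·h($2) + 0.25·0
h($2) = 0.45·1 + 0.2·h($1) + 0.2·h($2) + 0.15·0
Solving: h($1) = 0.5463, h($2) = 0.6991.
Starting from $1, the probability is 0.5463.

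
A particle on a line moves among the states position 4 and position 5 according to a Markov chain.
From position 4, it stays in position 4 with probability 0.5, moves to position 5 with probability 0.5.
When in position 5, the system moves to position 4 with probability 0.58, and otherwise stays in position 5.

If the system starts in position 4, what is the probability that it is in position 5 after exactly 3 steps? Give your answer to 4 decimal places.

0.4632

Propagate the distribution vector 3 steps from position 4.
After 0 steps: (1.0000, 0.0000)
After 1 step: (0.5000, 0.5000)
After 2 steps: (0.5400, 0.4600)
After 3 steps: (0.5368, 0.4632)
P(in position 5 after 3 steps) = 0.4632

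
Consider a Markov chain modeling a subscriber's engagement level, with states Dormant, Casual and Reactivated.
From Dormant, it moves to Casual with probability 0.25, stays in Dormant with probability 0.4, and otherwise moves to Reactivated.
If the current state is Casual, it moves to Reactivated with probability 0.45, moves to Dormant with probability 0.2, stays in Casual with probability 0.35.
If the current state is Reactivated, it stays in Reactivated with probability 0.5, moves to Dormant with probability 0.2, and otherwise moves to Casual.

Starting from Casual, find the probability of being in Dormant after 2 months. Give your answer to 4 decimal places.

0.2400

Sum over the intermediate state after 1 month:
P = P(Casual→Dormant)·P(Dormant→Dormant) + P(Casual→Casual)·P(Casual→Dormant) + P(Casual→Reactivated)·P(Reactivated→Dormant)
  = 0.2×0.4 + 0.35×0.2 + 0.45×0.2
  = 0.0800 + 0.0700 + 0.0900 = 0.2400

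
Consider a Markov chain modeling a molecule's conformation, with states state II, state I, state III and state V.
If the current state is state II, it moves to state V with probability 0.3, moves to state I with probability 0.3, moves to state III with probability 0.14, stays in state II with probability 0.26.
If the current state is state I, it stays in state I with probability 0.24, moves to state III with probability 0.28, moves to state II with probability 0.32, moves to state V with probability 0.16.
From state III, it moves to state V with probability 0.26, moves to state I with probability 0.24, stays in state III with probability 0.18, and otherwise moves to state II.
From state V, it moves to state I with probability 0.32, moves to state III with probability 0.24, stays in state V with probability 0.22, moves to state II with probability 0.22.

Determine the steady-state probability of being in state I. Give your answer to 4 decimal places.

0.2755

Let the stationary distribution be π with π = πP and π_1 + π_2 + π_3 + π_4 = 1.
π_1 = 0.26·π_1 + 0.32·π_2 + 0.32·π_3 + 0.22·π_4
π_2 = 0.3·π_1 + 0.24·π_2 + 0.24·π_3 + 0.32·π_4
π_3 = 0.14·π_1 + 0.28·π_2 + 0.18·π_3 + 0.24·π_4
Solving with the normalization constraint gives π = (0.2798, 0.2755, 0.2104, 0.2343).
So the stationary probability of state I is 0.2755.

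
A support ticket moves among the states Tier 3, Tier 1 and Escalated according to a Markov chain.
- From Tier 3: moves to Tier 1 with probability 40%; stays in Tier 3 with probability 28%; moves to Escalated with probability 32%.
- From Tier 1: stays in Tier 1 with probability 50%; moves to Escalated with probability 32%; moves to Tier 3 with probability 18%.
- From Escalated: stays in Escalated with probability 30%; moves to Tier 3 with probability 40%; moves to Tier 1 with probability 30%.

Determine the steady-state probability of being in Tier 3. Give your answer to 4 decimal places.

Let the stationary distribution be π with π = πP and π_1 + π_2 + π_3 = 1.
π_1 = 0.28·π_1 + 0.18·π_2 + 0.4·π_3
π_2 = 0.4·π_1 + 0.5·π_2 + 0.3·π_3
Solving with the normalization constraint gives π = (0.2767, 0.4096, 0.3137).
So the stationary probability of Tier 3 is 0.2767.

0.2767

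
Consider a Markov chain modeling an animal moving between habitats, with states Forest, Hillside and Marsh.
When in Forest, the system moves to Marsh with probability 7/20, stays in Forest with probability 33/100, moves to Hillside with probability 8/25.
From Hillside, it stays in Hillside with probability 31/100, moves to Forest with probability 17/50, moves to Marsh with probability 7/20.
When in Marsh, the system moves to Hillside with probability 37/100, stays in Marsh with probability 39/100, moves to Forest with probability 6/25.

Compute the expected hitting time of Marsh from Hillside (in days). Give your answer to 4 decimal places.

2.8571

Let t(s) be the expected number of days to first reach Marsh from state s, with t(Marsh) = 0. Conditioning on the first day:
t(Forest) = 1 + 0.33·t(Forest) + 0.32·t(Hillside)
t(Hillside) = 1 + 0.34·t(Forest) + 0.31·t(Hillside)
Solving: t(Forest) = 2.8571, t(Hillside) = 2.8571.
Expected days from Hillside to Marsh: 2.8571.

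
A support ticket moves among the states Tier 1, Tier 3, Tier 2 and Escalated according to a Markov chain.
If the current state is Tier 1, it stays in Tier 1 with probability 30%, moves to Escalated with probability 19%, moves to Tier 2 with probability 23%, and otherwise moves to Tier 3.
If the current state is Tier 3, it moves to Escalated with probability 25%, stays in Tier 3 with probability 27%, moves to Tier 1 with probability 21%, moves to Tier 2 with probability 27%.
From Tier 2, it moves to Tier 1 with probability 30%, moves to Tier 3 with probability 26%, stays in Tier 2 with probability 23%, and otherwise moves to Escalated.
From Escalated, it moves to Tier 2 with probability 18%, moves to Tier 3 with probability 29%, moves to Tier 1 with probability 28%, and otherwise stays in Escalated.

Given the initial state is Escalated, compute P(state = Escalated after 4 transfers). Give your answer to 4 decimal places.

Propagate the distribution vector 4 transfers from Escalated.
After 0 transfers: (0.0000, 0.0000, 0.0000, 1.0000)
After 1 transfer: (0.2800, 0.2900, 0.1800, 0.2500)
After 2 transfers: (0.2689, 0.2760, 0.2291, 0.2260)
After 3 transfers: (0.2706, 0.2749, 0.2297, 0.2247)
After 4 transfers: (0.2708, 0.2749, 0.2298, 0.2246)
P(in Escalated after 4 transfers) = 0.2246

0.2246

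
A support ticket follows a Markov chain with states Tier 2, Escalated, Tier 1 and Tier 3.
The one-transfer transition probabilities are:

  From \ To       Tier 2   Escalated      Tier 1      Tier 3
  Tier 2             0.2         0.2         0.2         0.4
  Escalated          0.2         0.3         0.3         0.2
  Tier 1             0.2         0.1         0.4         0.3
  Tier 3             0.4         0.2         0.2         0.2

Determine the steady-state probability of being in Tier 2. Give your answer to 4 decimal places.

Let the stationary distribution be π with π = πP and π_1 + π_2 + π_3 + π_4 = 1.
π_1 = 0.2·π_1 + 0.2·π_2 + 0.2·π_3 + 0.4·π_4
π_2 = 0.2·π_1 + 0.3·π_2 + 0.1·π_3 + 0.2·π_4
π_3 = 0.2·π_1 + 0.3·π_2 + 0.4·π_3 + 0.2·π_4
Solving with the normalization constraint gives π = (0.2557, 0.1918, 0.2740, 0.2785).
So the stationary probability of Tier 2 is 0.2557.

0.2557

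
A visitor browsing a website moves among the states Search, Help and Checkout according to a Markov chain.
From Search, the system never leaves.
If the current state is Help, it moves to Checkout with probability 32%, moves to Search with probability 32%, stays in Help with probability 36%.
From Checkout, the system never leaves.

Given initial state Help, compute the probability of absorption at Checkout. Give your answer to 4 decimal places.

0.5000

Let h(s) be the probability of absorption at Checkout starting from transient state s. Then h(Checkout) = 1 and h(Search) = 0. By first-step analysis:
h(Help) = 0.32·0 + 0.36·h(Help) + 0.32·1
Solving: h(Help) = 0.5000.
Starting from Help, the probability is 0.5000.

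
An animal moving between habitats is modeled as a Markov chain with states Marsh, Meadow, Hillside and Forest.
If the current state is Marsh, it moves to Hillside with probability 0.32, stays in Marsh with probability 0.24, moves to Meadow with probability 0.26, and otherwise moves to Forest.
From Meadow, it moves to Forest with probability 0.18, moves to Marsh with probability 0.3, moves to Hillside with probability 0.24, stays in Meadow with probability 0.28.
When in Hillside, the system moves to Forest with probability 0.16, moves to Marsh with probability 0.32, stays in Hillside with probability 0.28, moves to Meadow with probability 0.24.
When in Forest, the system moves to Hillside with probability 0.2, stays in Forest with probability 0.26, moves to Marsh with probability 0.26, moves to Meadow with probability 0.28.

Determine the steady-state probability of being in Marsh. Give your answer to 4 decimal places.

Let the stationary distribution be π with π = πP and π_1 + π_2 + π_3 + π_4 = 1.
π_1 = 0.24·π_1 + 0.3·π_2 + 0.32·π_3 + 0.26·π_4
π_2 = 0.26·π_1 + 0.28·π_2 + 0.24·π_3 + 0.28·π_4
π_3 = 0.32·π_1 + 0.24·π_2 + 0.28·π_3 + 0.2·π_4
Solving with the normalization constraint gives π = (0.2809, 0.2638, 0.2655, 0.1899).
So the stationary probability of Marsh is 0.2809.

0.2809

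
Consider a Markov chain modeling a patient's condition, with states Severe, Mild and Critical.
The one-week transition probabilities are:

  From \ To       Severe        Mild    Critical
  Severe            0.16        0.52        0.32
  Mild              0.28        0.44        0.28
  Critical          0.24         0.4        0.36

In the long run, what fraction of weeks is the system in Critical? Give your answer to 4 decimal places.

Let the stationary distribution be π with π = πP and π_1 + π_2 + π_3 = 1.
π_1 = 0.16·π_1 + 0.28·π_2 + 0.24·π_3
π_2 = 0.52·π_1 + 0.44·π_2 + 0.4·π_3
Solving with the normalization constraint gives π = (0.2388, 0.4465, 0.3147).
So the stationary probability of Critical is 0.3147.

0.3147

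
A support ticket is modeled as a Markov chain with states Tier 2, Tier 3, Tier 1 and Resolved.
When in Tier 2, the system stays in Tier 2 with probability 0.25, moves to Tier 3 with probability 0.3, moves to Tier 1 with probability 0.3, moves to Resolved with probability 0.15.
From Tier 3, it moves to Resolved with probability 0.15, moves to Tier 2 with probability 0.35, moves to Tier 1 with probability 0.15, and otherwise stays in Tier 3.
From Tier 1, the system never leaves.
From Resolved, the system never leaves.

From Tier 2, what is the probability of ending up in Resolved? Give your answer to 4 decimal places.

Let h(s) be the probability of absorption at Resolved starting from transient state s. Then h(Resolved) = 1 and h(Tier 1) = 0. By first-step analysis:
h(Tier 2) = 0.25·h(Tier 2) + 0.3·h(Tier 3) + 0.3·0 + 0.15·1
h(Tier 3) = 0.35·h(Tier 2) + 0.35·h(Tier 3) + 0.15·0 + 0.15·1
Solving: h(Tier 2) = 0.3725, h(Tier 3) = 0.4314.
Starting from Tier 2, the probability is 0.3725.

0.3725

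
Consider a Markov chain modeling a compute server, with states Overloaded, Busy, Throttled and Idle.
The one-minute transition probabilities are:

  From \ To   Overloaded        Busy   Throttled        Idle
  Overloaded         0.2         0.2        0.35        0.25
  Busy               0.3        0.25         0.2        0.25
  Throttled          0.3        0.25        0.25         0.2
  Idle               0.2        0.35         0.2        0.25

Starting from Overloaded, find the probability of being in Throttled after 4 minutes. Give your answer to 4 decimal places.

Propagate the distribution vector 4 minutes from Overloaded.
After 0 minutes: (1.0000, 0.0000, 0.0000, 0.0000)
After 1 minute: (0.2000, 0.2000, 0.3500, 0.2500)
After 2 minutes: (0.2550, 0.2650, 0.2475, 0.2325)
After 3 minutes: (0.2513, 0.2605, 0.2506, 0.2376)
After 4 minutes: (0.2511, 0.2612, 0.2502, 0.2375)
P(in Throttled after 4 minutes) = 0.2502

0.2502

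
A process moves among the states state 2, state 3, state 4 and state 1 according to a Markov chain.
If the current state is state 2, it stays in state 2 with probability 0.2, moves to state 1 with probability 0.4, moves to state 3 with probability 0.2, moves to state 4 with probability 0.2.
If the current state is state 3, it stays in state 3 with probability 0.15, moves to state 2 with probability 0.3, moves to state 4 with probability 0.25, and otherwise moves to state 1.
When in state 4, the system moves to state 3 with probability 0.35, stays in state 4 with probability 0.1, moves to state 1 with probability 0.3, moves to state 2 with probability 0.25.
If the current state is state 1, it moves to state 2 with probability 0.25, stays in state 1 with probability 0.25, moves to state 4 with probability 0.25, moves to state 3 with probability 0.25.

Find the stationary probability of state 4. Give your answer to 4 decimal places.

0.2066

Let the stationary distribution be π with π = πP and π_1 + π_2 + π_3 + π_4 = 1.
π_1 = 0.2·π_1 + 0.3·π_2 + 0.25·π_3 + 0.25·π_4
π_2 = 0.2·π_1 + 0.15·π_2 + 0.35·π_3 + 0.25·π_4
π_3 = 0.2·π_1 + 0.25·π_2 + 0.1·π_3 + 0.25·π_4
Solving with the normalization constraint gives π = (0.2493, 0.2347, 0.2066, 0.3095).
So the stationary probability of state 4 is 0.2066.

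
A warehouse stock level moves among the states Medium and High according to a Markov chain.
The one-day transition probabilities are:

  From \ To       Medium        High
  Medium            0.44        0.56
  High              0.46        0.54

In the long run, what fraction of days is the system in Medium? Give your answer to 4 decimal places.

0.4510

Let the stationary distribution be π with π = πP and π_1 + π_2 = 1.
π_1 = 0.44·π_1 + 0.46·π_2
Solving with the normalization constraint gives π = (0.4510, 0.5490).
So the stationary probability of Medium is 0.4510.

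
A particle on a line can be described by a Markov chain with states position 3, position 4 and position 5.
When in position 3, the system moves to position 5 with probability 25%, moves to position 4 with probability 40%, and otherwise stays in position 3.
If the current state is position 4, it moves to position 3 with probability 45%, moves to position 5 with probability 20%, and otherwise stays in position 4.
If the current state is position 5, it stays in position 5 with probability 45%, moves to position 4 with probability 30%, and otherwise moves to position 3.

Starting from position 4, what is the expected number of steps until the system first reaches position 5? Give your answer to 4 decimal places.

4.5361

Let t(s) be the expected number of steps to first reach position 5 from state s, with t(position 5) = 0. Conditioning on the first step:
t(position 3) = 1 + 0.35·t(position 3) + 0.4·t(position 4)
t(position 4) = 1 + 0.45·t(position 3) + 0.35·t(position 4)
Solving: t(position 3) = 4.3299, t(position 4) = 4.5361.
Expected steps from position 4 to position 5: 4.5361.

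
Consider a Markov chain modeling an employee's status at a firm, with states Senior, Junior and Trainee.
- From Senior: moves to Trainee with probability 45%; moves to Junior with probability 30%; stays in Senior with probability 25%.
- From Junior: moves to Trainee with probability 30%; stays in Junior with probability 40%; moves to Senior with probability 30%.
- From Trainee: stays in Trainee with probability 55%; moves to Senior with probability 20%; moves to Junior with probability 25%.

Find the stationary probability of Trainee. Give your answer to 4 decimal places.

Let the stationary distribution be π with π = πP and π_1 + π_2 + π_3 = 1.
π_1 = 0.25·π_1 + 0.3·π_2 + 0.2·π_3
π_2 = 0.3·π_1 + 0.4·π_2 + 0.25·π_3
Solving with the normalization constraint gives π = (0.2430, 0.3084, 0.4486).
So the stationary probability of Trainee is 0.4486.

0.4486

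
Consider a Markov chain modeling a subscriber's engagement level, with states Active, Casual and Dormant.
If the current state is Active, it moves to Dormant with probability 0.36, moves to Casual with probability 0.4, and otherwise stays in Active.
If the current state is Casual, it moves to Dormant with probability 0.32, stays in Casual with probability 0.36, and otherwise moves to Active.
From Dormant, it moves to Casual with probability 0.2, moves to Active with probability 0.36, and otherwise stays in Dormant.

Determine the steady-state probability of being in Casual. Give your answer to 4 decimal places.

Let the stationary distribution be π with π = πP and π_1 + π_2 + π_3 = 1.
π_1 = 0.24·π_1 + 0.32·π_2 + 0.36·π_3
π_2 = 0.4·π_1 + 0.36·π_2 + 0.2·π_3
Solving with the normalization constraint gives π = (0.3103, 0.3120, 0.3777).
So the stationary probability of Casual is 0.3120.

0.3120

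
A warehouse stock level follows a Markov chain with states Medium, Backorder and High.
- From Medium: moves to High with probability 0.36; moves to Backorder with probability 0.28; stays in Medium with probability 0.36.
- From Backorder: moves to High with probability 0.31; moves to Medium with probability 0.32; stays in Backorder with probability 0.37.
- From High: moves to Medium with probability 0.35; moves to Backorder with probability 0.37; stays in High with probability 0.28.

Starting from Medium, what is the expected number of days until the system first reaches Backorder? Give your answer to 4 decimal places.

3.2258

Let t(s) be the expected number of days to first reach Backorder from state s, with t(Backorder) = 0. Conditioning on the first day:
t(Medium) = 1 + 0.36·t(Medium) + 0.36·t(High)
t(High) = 1 + 0.35·t(Medium) + 0.28·t(High)
Solving: t(Medium) = 3.2258, t(High) = 2.9570.
Expected days from Medium to Backorder: 3.2258.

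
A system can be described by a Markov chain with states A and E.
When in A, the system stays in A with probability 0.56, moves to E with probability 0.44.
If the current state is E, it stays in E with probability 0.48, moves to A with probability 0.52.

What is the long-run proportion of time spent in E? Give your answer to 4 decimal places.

0.4583

Let the stationary distribution be π with π = πP and π_1 + π_2 = 1.
π_1 = 0.56·π_1 + 0.52·π_2
Solving with the normalization constraint gives π = (0.5417, 0.4583).
So the stationary probability of E is 0.4583.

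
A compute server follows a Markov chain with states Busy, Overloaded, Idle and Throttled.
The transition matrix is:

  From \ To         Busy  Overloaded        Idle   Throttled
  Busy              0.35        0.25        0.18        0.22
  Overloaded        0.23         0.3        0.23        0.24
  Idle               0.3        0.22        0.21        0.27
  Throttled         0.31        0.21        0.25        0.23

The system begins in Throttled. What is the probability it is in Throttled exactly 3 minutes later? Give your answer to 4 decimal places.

Propagate the distribution vector 3 minutes from Throttled.
After 0 minutes: (0.0000, 0.0000, 0.0000, 1.0000)
After 1 minute: (0.3100, 0.2100, 0.2500, 0.2300)
After 2 minutes: (0.3031, 0.2438, 0.2141, 0.2390)
After 3 minutes: (0.3005, 0.2462, 0.2153, 0.2380)
P(in Throttled after 3 minutes) = 0.2380

0.2380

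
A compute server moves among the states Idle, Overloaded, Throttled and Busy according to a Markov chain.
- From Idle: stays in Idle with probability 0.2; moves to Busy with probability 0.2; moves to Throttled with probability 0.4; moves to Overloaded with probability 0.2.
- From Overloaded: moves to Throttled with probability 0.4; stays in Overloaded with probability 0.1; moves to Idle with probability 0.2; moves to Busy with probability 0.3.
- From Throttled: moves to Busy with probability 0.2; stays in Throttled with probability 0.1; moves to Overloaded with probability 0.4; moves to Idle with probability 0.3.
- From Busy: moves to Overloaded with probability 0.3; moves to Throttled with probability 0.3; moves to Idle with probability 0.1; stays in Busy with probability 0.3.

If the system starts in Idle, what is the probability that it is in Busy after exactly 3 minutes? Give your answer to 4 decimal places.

0.2520

Propagate the distribution vector 3 minutes from Idle.
After 0 minutes: (1.0000, 0.0000, 0.0000, 0.0000)
After 1 minute: (0.2000, 0.2000, 0.4000, 0.2000)
After 2 minutes: (0.2200, 0.2800, 0.2600, 0.2400)
After 3 minutes: (0.2020, 0.2480, 0.2980, 0.2520)
P(in Busy after 3 minutes) = 0.2520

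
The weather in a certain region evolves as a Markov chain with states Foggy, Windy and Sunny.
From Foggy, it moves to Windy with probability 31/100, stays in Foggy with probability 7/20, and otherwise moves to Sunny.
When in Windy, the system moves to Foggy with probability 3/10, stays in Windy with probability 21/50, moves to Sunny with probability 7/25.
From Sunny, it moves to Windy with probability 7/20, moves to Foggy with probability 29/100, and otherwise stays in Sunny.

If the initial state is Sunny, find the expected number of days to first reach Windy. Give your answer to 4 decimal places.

2.9616

Let t(s) be the expected number of days to first reach Windy from state s, with t(Windy) = 0. Conditioning on the first day:
t(Foggy) = 1 + 0.35·t(Foggy) + 0.34·t(Sunny)
t(Sunny) = 1 + 0.29·t(Foggy) + 0.36·t(Sunny)
Solving: t(Foggy) = 3.0876, t(Sunny) = 2.9616.
Expected days from Sunny to Windy: 2.9616.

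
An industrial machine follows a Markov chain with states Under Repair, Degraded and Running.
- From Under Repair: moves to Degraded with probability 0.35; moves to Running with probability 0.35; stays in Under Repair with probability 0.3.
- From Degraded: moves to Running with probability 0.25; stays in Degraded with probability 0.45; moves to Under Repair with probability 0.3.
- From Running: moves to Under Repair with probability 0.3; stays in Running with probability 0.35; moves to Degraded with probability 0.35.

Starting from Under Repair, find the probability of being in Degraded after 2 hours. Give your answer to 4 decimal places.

0.3850

Sum over the intermediate state after 1 hour:
P = P(Under Repair→Under Repair)·P(Under Repair→Degraded) + P(Under Repair→Degraded)·P(Degraded→Degraded) + P(Under Repair→Running)·P(Running→Degraded)
  = 0.3×0.35 + 0.35×0.45 + 0.35×0.35
  = 0.1050 + 0.1575 + 0.1225 = 0.3850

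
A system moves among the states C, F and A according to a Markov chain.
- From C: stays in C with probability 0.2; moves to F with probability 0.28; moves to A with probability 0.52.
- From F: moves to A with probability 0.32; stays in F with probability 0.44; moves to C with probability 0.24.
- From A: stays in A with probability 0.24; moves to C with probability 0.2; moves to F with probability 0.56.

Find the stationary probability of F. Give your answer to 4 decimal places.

0.4455

Let the stationary distribution be π with π = πP and π_1 + π_2 + π_3 = 1.
π_1 = 0.2·π_1 + 0.24·π_2 + 0.2·π_3
π_2 = 0.28·π_1 + 0.44·π_2 + 0.56·π_3
Solving with the normalization constraint gives π = (0.2178, 0.4455, 0.3366).
So the stationary probability of F is 0.4455.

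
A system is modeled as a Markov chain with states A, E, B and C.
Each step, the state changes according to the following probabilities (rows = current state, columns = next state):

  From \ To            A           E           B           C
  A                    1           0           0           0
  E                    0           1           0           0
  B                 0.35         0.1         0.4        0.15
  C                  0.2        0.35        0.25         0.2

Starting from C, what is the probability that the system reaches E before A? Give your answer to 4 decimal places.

0.5311

Let h(s) be the probability of absorption at E starting from transient state s. Then h(E) = 1 and h(A) = 0. By first-step analysis:
h(B) = 0.35·0 + 0.1·1 + 0.4·h(B) + 0.15·h(C)
h(C) = 0.2·0 + 0.35·1 + 0.25·h(B) + 0.2·h(C)
Solving: h(B) = 0.2994, h(C) = 0.5311.
Starting from C, the probability is 0.5311.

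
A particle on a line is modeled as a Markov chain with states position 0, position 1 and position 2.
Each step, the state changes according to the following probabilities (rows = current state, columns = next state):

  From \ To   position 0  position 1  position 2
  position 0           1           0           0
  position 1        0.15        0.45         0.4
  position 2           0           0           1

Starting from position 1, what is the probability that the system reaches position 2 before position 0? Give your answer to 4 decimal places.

0.7273

Let h(s) be the probability of absorption at position 2 starting from transient state s. Then h(position 2) = 1 and h(position 0) = 0. By first-step analysis:
h(position 1) = 0.15·0 + 0.45·h(position 1) + 0.4·1
Solving: h(position 1) = 0.7273.
Starting from position 1, the probability is 0.7273.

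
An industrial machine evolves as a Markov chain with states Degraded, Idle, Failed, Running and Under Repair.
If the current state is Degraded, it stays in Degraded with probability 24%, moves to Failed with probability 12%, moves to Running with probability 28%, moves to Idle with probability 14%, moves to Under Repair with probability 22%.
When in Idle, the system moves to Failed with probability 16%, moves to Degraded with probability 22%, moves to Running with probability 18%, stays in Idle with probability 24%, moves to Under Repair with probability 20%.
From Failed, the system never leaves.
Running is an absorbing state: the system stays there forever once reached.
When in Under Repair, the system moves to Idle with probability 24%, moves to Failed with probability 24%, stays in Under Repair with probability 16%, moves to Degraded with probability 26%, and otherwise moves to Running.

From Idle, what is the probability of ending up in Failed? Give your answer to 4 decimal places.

0.4702

Let h(s) be the probability of absorption at Failed starting from transient state s. Then h(Failed) = 1 and h(Running) = 0. By first-step analysis:
h(Degraded) = 0.24·h(Degraded) + 0.14·h(Idle) + 0.12·1 + 0.28·0 + 0.22·h(Under Repair)
h(Idle) = 0.22·h(Degraded) + 0.24·h(Idle) + 0.16·1 + 0.18·0 + 0.2·h(Under Repair)
h(Under Repair) = 0.26·h(Degraded) + 0.24·h(Idle) + 0.24·1 + 0.1·0 + 0.16·h(Under Repair)
Solving: h(Degraded) = 0.4021, h(Idle) = 0.4702, h(Under Repair) = 0.5445.
Starting from Idle, the probability is 0.4702.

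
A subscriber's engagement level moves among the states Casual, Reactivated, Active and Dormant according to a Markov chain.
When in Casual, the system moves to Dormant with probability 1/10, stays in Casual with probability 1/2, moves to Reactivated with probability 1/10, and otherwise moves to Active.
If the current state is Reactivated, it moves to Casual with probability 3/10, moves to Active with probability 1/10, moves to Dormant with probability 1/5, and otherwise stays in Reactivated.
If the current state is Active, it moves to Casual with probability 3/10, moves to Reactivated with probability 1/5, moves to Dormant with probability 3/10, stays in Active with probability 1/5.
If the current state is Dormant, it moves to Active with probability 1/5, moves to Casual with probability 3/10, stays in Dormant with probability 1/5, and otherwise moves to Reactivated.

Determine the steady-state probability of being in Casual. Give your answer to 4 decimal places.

0.3750

Let the stationary distribution be π with π = πP and π_1 + π_2 + π_3 + π_4 = 1.
π_1 = 0.5·π_1 + 0.3·π_2 + 0.3·π_3 + 0.3·π_4
π_2 = 0.1·π_1 + 0.4·π_2 + 0.2·π_3 + 0.3·π_4
π_3 = 0.3·π_1 + 0.1·π_2 + 0.2·π_3 + 0.2·π_4
Solving with the normalization constraint gives π = (0.3750, 0.2261, 0.2149, 0.1840).
So the stationary probability of Casual is 0.3750.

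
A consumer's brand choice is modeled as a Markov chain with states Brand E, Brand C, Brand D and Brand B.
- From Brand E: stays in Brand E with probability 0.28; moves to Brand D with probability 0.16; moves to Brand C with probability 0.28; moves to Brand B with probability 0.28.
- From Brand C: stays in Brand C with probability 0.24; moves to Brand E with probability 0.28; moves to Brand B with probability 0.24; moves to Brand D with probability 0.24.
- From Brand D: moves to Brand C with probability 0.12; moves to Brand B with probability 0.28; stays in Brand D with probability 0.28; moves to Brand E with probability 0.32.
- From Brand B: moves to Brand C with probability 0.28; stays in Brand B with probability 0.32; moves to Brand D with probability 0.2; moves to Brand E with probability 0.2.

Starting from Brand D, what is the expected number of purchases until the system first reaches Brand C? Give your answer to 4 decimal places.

Let t(s) be the expected number of purchases to first reach Brand C from state s, with t(Brand C) = 0. Conditioning on the first purchase:
t(Brand E) = 1 + 0.28·t(Brand E) + 0.16·t(Brand D) + 0.28·t(Brand B)
t(Brand D) = 1 + 0.32·t(Brand E) + 0.28·t(Brand D) + 0.28·t(Brand B)
t(Brand B) = 1 + 0.2·t(Brand E) + 0.2·t(Brand D) + 0.32·t(Brand B)
Solving: t(Brand E) = 4.0195, t(Brand D) = 4.7503, t(Brand B) = 4.0499.
Expected purchases from Brand D to Brand C: 4.7503.

4.7503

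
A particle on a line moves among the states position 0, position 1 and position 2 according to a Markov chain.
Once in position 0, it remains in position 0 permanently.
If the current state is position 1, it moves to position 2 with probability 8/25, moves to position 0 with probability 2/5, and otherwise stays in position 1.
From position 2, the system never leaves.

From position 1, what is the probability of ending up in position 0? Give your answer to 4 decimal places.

Let h(s) be the probability of absorption at position 0 starting from transient state s. Then h(position 0) = 1 and h(position 2) = 0. By first-step analysis:
h(position 1) = 0.4·1 + 0.28·h(position 1) + 0.32·0
Solving: h(position 1) = 0.5556.
Starting from position 1, the probability is 0.5556.

0.5556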